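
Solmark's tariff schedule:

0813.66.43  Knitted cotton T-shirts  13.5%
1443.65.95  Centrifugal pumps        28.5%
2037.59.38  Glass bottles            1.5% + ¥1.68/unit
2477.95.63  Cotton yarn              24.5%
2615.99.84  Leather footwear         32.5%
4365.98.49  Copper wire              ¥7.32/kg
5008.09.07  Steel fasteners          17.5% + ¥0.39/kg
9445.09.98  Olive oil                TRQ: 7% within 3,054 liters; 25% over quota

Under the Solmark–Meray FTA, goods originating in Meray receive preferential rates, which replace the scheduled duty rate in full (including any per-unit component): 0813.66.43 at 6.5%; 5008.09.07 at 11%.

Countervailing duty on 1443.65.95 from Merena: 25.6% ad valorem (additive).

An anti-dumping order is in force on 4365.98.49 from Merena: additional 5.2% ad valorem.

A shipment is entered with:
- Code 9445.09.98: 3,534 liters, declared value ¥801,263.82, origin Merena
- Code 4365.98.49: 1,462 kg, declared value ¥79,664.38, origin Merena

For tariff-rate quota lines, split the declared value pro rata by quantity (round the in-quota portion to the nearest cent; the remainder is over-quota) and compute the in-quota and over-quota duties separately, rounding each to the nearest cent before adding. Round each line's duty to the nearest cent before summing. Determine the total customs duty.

¥90,522.33

Line 1 (9445.09.98, Merena, 3,534 liters, ¥801,263.82):
Code 9445.09.98 is under a tariff-rate quota (threshold 3,054 liters). In-quota: 3,054 liters at 7%; over-quota: 480 liters at 25%.
Pro-rata value split: in-quota = ¥801,263.82 × 3,054/3,534 = ¥692,433.42; over-quota = ¥801,263.82 − ¥692,433.42 = ¥108,830.40.
In-quota duty = ¥692,433.42 × 7% = ¥48,470.34. Over-quota duty = ¥108,830.40 × 25% = ¥27,207.60.
Line duty = ¥48,470.34 + ¥27,207.60 = ¥75,677.94.
Line 2 (4365.98.49, Merena, 1,462 kg, ¥79,664.38):
Base rate for 4365.98.49 is ¥7.32/kg.
Additional duty on 4365.98.49 from Merena: +5.2% ad valorem. Applied ad valorem rate = 5.2%.
Duty = ¥79,664.38 × 5.2% + 1,462 × ¥7.32 = ¥14,844.39.
Total = ¥75,677.94 + ¥14,844.39 = ¥90,522.33.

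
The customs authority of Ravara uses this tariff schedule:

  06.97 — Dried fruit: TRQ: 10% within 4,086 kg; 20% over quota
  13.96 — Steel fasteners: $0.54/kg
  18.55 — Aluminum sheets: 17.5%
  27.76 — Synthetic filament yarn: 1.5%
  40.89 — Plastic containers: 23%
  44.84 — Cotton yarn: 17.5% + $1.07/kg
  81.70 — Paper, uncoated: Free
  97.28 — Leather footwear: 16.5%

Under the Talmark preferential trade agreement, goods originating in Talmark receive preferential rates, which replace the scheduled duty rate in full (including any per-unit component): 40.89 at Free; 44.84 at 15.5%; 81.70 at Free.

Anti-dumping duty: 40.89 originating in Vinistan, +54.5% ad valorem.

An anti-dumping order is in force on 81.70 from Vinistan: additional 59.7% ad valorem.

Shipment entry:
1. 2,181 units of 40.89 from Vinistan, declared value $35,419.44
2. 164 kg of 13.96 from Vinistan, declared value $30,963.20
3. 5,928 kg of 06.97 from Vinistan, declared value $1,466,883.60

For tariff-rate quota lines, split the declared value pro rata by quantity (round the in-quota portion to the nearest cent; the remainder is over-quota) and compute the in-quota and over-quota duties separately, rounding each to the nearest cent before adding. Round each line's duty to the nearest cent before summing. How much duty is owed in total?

$219,807.28

Line 1 (40.89, Vinistan, 2,181 units, $35,419.44):
Base rate for 40.89 is 23%.
40.89 has an FTA preferential rate, but origin Vinistan is not Talmark; base rate stands.
Additional duty on 40.89 from Vinistan: +54.5%. Applied ad valorem rate: 23% + 54.5% = 77.5%.
Duty = $35,419.44 × 77.5% = $27,450.07.
Line 2 (13.96, Vinistan, 164 kg, $30,963.20):
Base rate for 13.96 is $0.54/kg.
Duty = 164 × $0.54 = $88.56.
Line 3 (06.97, Vinistan, 5,928 kg, $1,466,883.60):
Code 06.97 is under a tariff-rate quota (threshold 4,086 kg). In-quota: 4,086 kg at 10%; over-quota: 1,842 kg at 20%.
Pro-rata value split: in-quota = $1,466,883.60 × 4,086/5,928 = $1,011,080.70; over-quota = $1,466,883.60 − $1,011,080.70 = $455,802.90.
In-quota duty = $1,011,080.70 × 10% = $101,108.07. Over-quota duty = $455,802.90 × 20% = $91,160.58.
Line duty = $101,108.07 + $91,160.58 = $192,268.65.
Total = $27,450.07 + $88.56 + $192,268.65 = $219,807.28.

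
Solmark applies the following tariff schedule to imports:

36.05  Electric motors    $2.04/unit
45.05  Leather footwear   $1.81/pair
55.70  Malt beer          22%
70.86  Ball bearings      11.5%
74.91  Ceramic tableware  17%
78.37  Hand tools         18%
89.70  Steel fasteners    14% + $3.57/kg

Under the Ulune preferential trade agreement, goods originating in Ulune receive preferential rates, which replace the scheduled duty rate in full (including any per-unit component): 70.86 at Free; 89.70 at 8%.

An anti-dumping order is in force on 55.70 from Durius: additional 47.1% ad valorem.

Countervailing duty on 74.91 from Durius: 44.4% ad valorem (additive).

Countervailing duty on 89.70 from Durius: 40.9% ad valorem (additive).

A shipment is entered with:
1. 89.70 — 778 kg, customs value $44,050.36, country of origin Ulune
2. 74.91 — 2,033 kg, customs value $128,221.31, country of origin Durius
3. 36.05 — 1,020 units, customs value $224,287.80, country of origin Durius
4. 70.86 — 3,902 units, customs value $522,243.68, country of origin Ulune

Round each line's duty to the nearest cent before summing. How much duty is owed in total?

Line 1 (89.70, Ulune, 778 kg, $44,050.36):
Base rate for 89.70 is 14% + $3.57/kg.
Origin Ulune qualifies under the Solmark–Ulune agreement and 89.70 is covered: preferential rate 8% applies instead.
The additional-duty order on 89.70 targets Durius, not Ulune; it does not apply.
Duty = $44,050.36 × 8% = $3,524.03.
Line 2 (74.91, Durius, 2,033 kg, $128,221.31):
Base rate for 74.91 is 17%.
Additional duty on 74.91 from Durius: +44.4%. Applied ad valorem rate: 17% + 44.4% = 61.4%.
Duty = $128,221.31 × 61.4% = $78,727.88.
Line 3 (36.05, Durius, 1,020 units, $224,287.80):
Base rate for 36.05 is $2.04/unit.
Duty = 1,020 × $2.04 = $2,080.80.
Line 4 (70.86, Ulune, 3,902 units, $522,243.68):
Base rate for 70.86 is 11.5%.
Origin Ulune qualifies under the Solmark–Ulune agreement and 70.86 is covered: preferential rate Free applies instead.
Duty = $522,243.68 × 0% = $0.00.
Total = $3,524.03 + $78,727.88 + $2,080.80 + $0.00 = $84,332.71.

$84,332.71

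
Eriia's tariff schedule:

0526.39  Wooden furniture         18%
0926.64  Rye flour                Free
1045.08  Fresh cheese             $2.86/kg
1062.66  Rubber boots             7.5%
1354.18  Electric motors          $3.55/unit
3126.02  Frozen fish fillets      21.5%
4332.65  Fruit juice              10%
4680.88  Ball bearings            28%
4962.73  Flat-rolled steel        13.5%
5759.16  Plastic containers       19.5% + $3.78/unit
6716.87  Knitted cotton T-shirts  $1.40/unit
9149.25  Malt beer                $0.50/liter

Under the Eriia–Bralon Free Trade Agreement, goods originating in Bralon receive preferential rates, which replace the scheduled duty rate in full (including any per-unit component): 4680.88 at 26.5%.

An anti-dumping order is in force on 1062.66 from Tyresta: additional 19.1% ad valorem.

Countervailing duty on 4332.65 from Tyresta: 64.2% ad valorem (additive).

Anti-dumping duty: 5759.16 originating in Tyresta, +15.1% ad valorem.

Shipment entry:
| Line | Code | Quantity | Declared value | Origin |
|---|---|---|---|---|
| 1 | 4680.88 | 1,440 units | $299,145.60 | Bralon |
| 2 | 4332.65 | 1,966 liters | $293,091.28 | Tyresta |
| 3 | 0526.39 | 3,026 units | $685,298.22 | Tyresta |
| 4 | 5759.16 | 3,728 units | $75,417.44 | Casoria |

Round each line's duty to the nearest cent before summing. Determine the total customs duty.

Line 1 (4680.88, Bralon, 1,440 units, $299,145.60):
Base rate for 4680.88 is 28%.
Origin Bralon qualifies under the Eriia–Bralon agreement and 4680.88 is covered: preferential rate 26.5% applies instead.
Duty = $299,145.60 × 26.5% = $79,273.58.
Line 2 (4332.65, Tyresta, 1,966 liters, $293,091.28):
Base rate for 4332.65 is 10%.
Additional duty on 4332.65 from Tyresta: +64.2%. Applied ad valorem rate: 10% + 64.2% = 74.2%.
Duty = $293,091.28 × 74.2% = $217,473.73.
Line 3 (0526.39, Tyresta, 3,026 units, $685,298.22):
Base rate for 0526.39 is 18%.
Duty = $685,298.22 × 18% = $123,353.68.
Line 4 (5759.16, Casoria, 3,728 units, $75,417.44):
Base rate for 5759.16 is 19.5% + $3.78/unit.
The additional-duty order on 5759.16 targets Tyresta, not Casoria; it does not apply.
Duty = $75,417.44 × 19.5% + 3,728 × $3.78 = $28,798.24.
Total = $79,273.58 + $217,473.73 + $123,353.68 + $28,798.24 = $448,899.23.

$448,899.23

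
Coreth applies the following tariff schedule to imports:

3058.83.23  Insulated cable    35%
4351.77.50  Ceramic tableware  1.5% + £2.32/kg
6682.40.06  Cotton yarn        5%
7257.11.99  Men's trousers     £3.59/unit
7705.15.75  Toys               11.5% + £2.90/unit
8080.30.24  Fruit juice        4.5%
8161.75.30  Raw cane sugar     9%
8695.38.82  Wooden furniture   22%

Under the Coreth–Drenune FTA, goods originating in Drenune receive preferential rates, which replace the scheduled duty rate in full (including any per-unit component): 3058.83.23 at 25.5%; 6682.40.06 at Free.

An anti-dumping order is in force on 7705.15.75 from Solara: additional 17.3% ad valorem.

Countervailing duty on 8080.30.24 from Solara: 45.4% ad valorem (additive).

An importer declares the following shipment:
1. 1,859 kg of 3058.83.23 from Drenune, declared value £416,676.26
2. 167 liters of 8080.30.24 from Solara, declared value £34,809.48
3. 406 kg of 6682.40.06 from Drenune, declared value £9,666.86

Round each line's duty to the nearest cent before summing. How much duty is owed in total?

Line 1 (3058.83.23, Drenune, 1,859 kg, £416,676.26):
Base rate for 3058.83.23 is 35%.
Origin Drenune qualifies under the Coreth–Drenune agreement and 3058.83.23 is covered: preferential rate 25.5% applies instead.
Duty = £416,676.26 × 25.5% = £106,252.45.
Line 2 (8080.30.24, Solara, 167 liters, £34,809.48):
Base rate for 8080.30.24 is 4.5%.
Additional duty on 8080.30.24 from Solara: +45.4%. Applied ad valorem rate: 4.5% + 45.4% = 49.9%.
Duty = £34,809.48 × 49.9% = £17,369.93.
Line 3 (6682.40.06, Drenune, 406 kg, £9,666.86):
Base rate for 6682.40.06 is 5%.
Origin Drenune qualifies under the Coreth–Drenune agreement and 6682.40.06 is covered: preferential rate Free applies instead.
Duty = £9,666.86 × 0% = £0.00.
Total = £106,252.45 + £17,369.93 + £0.00 = £123,622.38.

£123,622.38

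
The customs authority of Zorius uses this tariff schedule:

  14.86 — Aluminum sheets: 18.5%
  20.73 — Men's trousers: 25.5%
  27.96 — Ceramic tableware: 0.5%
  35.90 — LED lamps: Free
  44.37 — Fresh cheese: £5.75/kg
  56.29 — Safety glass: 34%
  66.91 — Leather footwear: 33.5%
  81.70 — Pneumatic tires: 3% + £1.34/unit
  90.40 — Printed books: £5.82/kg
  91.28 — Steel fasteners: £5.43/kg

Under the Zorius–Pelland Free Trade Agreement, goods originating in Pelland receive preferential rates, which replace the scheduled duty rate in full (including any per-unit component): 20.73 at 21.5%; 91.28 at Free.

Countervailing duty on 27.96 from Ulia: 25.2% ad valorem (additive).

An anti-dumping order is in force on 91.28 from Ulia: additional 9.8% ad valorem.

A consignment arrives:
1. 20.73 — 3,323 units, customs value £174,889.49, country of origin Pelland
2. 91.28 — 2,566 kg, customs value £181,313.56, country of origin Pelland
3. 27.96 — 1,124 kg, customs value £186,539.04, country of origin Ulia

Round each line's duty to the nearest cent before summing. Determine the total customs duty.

Line 1 (20.73, Pelland, 3,323 units, £174,889.49):
Base rate for 20.73 is 25.5%.
Origin Pelland qualifies under the Zorius–Pelland agreement and 20.73 is covered: preferential rate 21.5% applies instead.
Duty = £174,889.49 × 21.5% = £37,601.24.
Line 2 (91.28, Pelland, 2,566 kg, £181,313.56):
Base rate for 91.28 is £5.43/kg.
Origin Pelland qualifies under the Zorius–Pelland agreement and 91.28 is covered: preferential rate Free applies instead.
The additional-duty order on 91.28 targets Ulia, not Pelland; it does not apply.
Duty = £181,313.56 × 0% = £0.00.
Line 3 (27.96, Ulia, 1,124 kg, £186,539.04):
Base rate for 27.96 is 0.5%.
Additional duty on 27.96 from Ulia: +25.2%. Applied ad valorem rate: 0.5% + 25.2% = 25.7%.
Duty = £186,539.04 × 25.7% = £47,940.53.
Total = £37,601.24 + £0.00 + £47,940.53 = £85,541.77.

£85,541.77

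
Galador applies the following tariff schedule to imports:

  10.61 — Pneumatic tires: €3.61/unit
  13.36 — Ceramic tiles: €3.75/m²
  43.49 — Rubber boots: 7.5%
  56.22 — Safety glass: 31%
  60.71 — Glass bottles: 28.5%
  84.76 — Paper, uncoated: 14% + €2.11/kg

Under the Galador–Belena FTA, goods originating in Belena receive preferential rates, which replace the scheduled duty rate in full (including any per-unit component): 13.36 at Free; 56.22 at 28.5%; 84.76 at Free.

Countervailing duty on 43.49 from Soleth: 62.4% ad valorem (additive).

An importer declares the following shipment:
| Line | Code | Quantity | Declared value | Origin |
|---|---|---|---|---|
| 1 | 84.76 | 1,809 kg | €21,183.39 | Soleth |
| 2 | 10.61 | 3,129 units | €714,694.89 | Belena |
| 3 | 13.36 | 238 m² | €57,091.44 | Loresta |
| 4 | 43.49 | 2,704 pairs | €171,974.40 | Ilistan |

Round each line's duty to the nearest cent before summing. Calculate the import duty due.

€31,868.93

Line 1 (84.76, Soleth, 1,809 kg, €21,183.39):
Base rate for 84.76 is 14% + €2.11/kg.
84.76 has an FTA preferential rate, but origin Soleth is not Belena; base rate stands.
Duty = €21,183.39 × 14% + 1,809 × €2.11 = €6,782.66.
Line 2 (10.61, Belena, 3,129 units, €714,694.89):
Base rate for 10.61 is €3.61/unit.
Origin Belena is the FTA partner but 10.61 is not on the preference list; base rate stands.
Duty = 3,129 × €3.61 = €11,295.69.
Line 3 (13.36, Loresta, 238 m², €57,091.44):
Base rate for 13.36 is €3.75/m².
13.36 has an FTA preferential rate, but origin Loresta is not Belena; base rate stands.
Duty = 238 × €3.75 = €892.50.
Line 4 (43.49, Ilistan, 2,704 pairs, €171,974.40):
Base rate for 43.49 is 7.5%.
The additional-duty order on 43.49 targets Soleth, not Ilistan; it does not apply.
Duty = €171,974.40 × 7.5% = €12,898.08.
Total = €6,782.66 + €11,295.69 + €892.50 + €12,898.08 = €31,868.93.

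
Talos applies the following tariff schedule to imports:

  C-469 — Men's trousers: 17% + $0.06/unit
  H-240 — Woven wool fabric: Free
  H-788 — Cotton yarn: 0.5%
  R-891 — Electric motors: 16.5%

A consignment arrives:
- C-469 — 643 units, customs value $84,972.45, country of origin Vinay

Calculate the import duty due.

$14,483.90

Line 1 (C-469, Vinay, 643 units, $84,972.45):
Base rate for C-469 is 17% + $0.06/unit.
Duty = $84,972.45 × 17% + 643 × $0.06 = $14,483.90.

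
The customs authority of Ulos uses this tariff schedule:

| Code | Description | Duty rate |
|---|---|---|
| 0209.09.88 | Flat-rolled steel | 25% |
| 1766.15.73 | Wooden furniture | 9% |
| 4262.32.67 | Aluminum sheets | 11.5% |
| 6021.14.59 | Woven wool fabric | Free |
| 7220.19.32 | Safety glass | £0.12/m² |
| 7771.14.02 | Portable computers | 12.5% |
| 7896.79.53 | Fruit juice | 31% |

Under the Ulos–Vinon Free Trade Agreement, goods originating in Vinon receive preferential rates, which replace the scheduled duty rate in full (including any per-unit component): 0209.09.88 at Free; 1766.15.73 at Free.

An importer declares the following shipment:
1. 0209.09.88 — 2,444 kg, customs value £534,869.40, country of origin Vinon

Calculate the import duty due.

£0.00

Line 1 (0209.09.88, Vinon, 2,444 kg, £534,869.40):
Base rate for 0209.09.88 is 25%.
Origin Vinon qualifies under the Ulos–Vinon agreement and 0209.09.88 is covered: preferential rate Free applies instead.
Duty = £534,869.40 × 0% = £0.00.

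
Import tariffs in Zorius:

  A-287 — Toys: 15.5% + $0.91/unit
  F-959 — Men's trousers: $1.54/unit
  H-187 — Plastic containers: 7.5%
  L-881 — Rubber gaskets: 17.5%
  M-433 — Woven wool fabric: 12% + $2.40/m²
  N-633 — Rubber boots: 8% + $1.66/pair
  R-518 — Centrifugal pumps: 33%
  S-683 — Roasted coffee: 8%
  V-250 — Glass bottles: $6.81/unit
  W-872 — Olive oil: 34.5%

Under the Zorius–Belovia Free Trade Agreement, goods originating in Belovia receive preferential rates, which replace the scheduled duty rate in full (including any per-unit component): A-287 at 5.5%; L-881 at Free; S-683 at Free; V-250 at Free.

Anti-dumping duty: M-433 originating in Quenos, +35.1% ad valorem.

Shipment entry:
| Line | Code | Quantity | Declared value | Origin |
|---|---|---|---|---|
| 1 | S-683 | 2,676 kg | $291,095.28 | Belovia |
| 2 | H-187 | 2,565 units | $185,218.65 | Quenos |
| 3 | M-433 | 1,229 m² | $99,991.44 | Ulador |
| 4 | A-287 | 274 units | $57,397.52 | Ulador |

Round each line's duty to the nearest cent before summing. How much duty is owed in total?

Line 1 (S-683, Belovia, 2,676 kg, $291,095.28):
Base rate for S-683 is 8%.
Origin Belovia qualifies under the Zorius–Belovia agreement and S-683 is covered: preferential rate Free applies instead.
Duty = $291,095.28 × 0% = $0.00.
Line 2 (H-187, Quenos, 2,565 units, $185,218.65):
Base rate for H-187 is 7.5%.
Duty = $185,218.65 × 7.5% = $13,891.40.
Line 3 (M-433, Ulador, 1,229 m², $99,991.44):
Base rate for M-433 is 12% + $2.40/m².
The additional-duty order on M-433 targets Quenos, not Ulador; it does not apply.
Duty = $99,991.44 × 12% + 1,229 × $2.40 = $14,948.57.
Line 4 (A-287, Ulador, 274 units, $57,397.52):
Base rate for A-287 is 15.5% + $0.91/unit.
A-287 has an FTA preferential rate, but origin Ulador is not Belovia; base rate stands.
Duty = $57,397.52 × 15.5% + 274 × $0.91 = $9,145.96.
Total = $0.00 + $13,891.40 + $14,948.57 + $9,145.96 = $37,985.93.

$37,985.93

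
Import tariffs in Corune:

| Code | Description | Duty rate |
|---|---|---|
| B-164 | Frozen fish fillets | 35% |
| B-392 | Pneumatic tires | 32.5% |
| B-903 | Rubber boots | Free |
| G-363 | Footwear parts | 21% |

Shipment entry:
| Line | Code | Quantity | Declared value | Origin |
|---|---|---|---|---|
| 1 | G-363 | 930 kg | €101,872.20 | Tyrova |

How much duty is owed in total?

Line 1 (G-363, Tyrova, 930 kg, €101,872.20):
Base rate for G-363 is 21%.
Duty = €101,872.20 × 21% = €21,393.16.

€21,393.16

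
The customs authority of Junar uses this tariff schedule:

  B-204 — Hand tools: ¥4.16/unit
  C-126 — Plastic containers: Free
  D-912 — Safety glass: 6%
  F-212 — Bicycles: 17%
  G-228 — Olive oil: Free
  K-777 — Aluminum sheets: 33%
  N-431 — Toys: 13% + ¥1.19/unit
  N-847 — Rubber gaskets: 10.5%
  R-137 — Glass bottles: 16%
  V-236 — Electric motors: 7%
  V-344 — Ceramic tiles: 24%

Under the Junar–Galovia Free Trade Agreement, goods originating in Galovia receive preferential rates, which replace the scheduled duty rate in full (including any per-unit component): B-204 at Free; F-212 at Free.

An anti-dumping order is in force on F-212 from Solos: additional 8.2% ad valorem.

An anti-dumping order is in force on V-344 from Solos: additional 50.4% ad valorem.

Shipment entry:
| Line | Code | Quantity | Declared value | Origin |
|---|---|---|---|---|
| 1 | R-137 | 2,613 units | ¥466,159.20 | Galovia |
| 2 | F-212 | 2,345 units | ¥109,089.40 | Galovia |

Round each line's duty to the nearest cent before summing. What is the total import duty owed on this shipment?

Line 1 (R-137, Galovia, 2,613 units, ¥466,159.20):
Base rate for R-137 is 16%.
Origin Galovia is the FTA partner but R-137 is not on the preference list; base rate stands.
Duty = ¥466,159.20 × 16% = ¥74,585.47.
Line 2 (F-212, Galovia, 2,345 units, ¥109,089.40):
Base rate for F-212 is 17%.
Origin Galovia qualifies under the Junar–Galovia agreement and F-212 is covered: preferential rate Free applies instead.
The additional-duty order on F-212 targets Solos, not Galovia; it does not apply.
Duty = ¥109,089.40 × 0% = ¥0.00.
Total = ¥74,585.47 + ¥0.00 = ¥74,585.47.

¥74,585.47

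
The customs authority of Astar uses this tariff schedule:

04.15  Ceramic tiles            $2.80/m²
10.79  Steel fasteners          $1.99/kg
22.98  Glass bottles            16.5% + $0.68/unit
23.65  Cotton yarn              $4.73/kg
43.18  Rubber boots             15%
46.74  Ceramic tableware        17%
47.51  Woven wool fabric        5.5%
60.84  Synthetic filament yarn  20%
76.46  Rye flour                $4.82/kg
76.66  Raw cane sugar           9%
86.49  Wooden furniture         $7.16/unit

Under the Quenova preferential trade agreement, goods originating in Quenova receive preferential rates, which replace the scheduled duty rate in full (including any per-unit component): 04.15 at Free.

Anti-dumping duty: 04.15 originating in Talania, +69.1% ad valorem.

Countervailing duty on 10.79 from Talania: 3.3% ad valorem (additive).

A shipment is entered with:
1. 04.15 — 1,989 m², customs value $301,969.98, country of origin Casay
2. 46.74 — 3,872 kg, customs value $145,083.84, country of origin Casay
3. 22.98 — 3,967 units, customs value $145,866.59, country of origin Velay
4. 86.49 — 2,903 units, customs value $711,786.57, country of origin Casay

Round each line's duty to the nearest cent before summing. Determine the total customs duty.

$77,784.48

Line 1 (04.15, Casay, 1,989 m², $301,969.98):
Base rate for 04.15 is $2.80/m².
04.15 has an FTA preferential rate, but origin Casay is not Quenova; base rate stands.
The additional-duty order on 04.15 targets Talania, not Casay; it does not apply.
Duty = 1,989 × $2.80 = $5,569.20.
Line 2 (46.74, Casay, 3,872 kg, $145,083.84):
Base rate for 46.74 is 17%.
Duty = $145,083.84 × 17% = $24,664.25.
Line 3 (22.98, Velay, 3,967 units, $145,866.59):
Base rate for 22.98 is 16.5% + $0.68/unit.
Duty = $145,866.59 × 16.5% + 3,967 × $0.68 = $26,765.55.
Line 4 (86.49, Casay, 2,903 units, $711,786.57):
Base rate for 86.49 is $7.16/unit.
Duty = 2,903 × $7.16 = $20,785.48.
Total = $5,569.20 + $24,664.25 + $26,765.55 + $20,785.48 = $77,784.48.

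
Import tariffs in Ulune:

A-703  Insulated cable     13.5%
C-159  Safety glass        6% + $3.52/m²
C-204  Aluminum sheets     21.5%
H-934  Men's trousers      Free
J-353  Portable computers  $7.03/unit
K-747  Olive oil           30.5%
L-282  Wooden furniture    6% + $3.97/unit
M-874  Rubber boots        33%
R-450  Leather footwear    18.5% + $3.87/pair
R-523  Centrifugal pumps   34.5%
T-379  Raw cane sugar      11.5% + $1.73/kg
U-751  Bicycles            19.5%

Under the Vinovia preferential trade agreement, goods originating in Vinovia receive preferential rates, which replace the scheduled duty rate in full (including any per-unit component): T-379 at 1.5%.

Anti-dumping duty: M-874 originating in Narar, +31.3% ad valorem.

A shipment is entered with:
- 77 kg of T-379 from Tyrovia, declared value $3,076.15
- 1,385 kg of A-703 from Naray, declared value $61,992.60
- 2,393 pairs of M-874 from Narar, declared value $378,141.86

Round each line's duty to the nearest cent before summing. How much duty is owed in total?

$252,001.19

Line 1 (T-379, Tyrovia, 77 kg, $3,076.15):
Base rate for T-379 is 11.5% + $1.73/kg.
T-379 has an FTA preferential rate, but origin Tyrovia is not Vinovia; base rate stands.
Duty = $3,076.15 × 11.5% + 77 × $1.73 = $486.97.
Line 2 (A-703, Naray, 1,385 kg, $61,992.60):
Base rate for A-703 is 13.5%.
Duty = $61,992.60 × 13.5% = $8,369.00.
Line 3 (M-874, Narar, 2,393 pairs, $378,141.86):
Base rate for M-874 is 33%.
Additional duty on M-874 from Narar: +31.3%. Applied ad valorem rate: 33% + 31.3% = 64.3%.
Duty = $378,141.86 × 64.3% = $243,145.22.
Total = $486.97 + $8,369.00 + $243,145.22 = $252,001.19.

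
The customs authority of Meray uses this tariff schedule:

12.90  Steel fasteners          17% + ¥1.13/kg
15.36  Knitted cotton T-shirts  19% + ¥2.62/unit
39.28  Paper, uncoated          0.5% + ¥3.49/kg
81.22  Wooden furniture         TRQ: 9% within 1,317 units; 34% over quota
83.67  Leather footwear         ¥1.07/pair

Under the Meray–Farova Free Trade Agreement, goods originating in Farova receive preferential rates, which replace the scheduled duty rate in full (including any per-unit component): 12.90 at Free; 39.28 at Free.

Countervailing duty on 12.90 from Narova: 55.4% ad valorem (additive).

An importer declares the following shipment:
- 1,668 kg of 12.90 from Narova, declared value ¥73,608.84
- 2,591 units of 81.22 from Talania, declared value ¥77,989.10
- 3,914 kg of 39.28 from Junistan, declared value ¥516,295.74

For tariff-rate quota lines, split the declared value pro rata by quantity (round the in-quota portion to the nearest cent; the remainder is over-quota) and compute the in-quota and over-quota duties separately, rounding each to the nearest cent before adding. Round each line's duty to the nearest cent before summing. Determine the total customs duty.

Line 1 (12.90, Narova, 1,668 kg, ¥73,608.84):
Base rate for 12.90 is 17% + ¥1.13/kg.
12.90 has an FTA preferential rate, but origin Narova is not Farova; base rate stands.
Additional duty on 12.90 from Narova: +55.4%. Applied ad valorem rate: 17% + 55.4% = 72.4%.
Duty = ¥73,608.84 × 72.4% + 1,668 × ¥1.13 = ¥55,177.64.
Line 2 (81.22, Talania, 2,591 units, ¥77,989.10):
Code 81.22 is under a tariff-rate quota (threshold 1,317 units). In-quota: 1,317 units at 9%; over-quota: 1,274 units at 34%.
Pro-rata value split: in-quota = ¥77,989.10 × 1,317/2,591 = ¥39,641.70; over-quota = ¥77,989.10 − ¥39,641.70 = ¥38,347.40.
In-quota duty = ¥39,641.70 × 9% = ¥3,567.75. Over-quota duty = ¥38,347.40 × 34% = ¥13,038.12.
Line duty = ¥3,567.75 + ¥13,038.12 = ¥16,605.87.
Line 3 (39.28, Junistan, 3,914 kg, ¥516,295.74):
Base rate for 39.28 is 0.5% + ¥3.49/kg.
39.28 has an FTA preferential rate, but origin Junistan is not Farova; base rate stands.
Duty = ¥516,295.74 × 0.5% + 3,914 × ¥3.49 = ¥16,241.34.
Total = ¥55,177.64 + ¥16,605.87 + ¥16,241.34 = ¥88,024.85.

¥88,024.85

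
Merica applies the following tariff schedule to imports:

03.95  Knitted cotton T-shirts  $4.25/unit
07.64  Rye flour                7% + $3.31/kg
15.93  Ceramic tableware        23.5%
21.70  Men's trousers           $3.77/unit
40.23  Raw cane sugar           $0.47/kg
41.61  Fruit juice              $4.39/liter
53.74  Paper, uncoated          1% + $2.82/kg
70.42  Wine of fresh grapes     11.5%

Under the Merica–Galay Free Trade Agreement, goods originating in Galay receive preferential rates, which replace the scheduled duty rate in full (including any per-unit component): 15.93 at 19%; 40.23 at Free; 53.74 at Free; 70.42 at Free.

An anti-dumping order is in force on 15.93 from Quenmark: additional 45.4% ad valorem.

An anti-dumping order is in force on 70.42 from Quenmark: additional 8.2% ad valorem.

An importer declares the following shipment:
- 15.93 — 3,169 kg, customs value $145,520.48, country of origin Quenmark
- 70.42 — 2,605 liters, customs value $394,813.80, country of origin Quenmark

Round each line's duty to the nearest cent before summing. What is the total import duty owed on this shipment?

$178,041.93

Line 1 (15.93, Quenmark, 3,169 kg, $145,520.48):
Base rate for 15.93 is 23.5%.
15.93 has an FTA preferential rate, but origin Quenmark is not Galay; base rate stands.
Additional duty on 15.93 from Quenmark: +45.4%. Applied ad valorem rate: 23.5% + 45.4% = 68.9%.
Duty = $145,520.48 × 68.9% = $100,263.61.
Line 2 (70.42, Quenmark, 2,605 liters, $394,813.80):
Base rate for 70.42 is 11.5%.
70.42 has an FTA preferential rate, but origin Quenmark is not Galay; base rate stands.
Additional duty on 70.42 from Quenmark: +8.2%. Applied ad valorem rate: 11.5% + 8.2% = 19.7%.
Duty = $394,813.80 × 19.7% = $77,778.32.
Total = $100,263.61 + $77,778.32 = $178,041.93.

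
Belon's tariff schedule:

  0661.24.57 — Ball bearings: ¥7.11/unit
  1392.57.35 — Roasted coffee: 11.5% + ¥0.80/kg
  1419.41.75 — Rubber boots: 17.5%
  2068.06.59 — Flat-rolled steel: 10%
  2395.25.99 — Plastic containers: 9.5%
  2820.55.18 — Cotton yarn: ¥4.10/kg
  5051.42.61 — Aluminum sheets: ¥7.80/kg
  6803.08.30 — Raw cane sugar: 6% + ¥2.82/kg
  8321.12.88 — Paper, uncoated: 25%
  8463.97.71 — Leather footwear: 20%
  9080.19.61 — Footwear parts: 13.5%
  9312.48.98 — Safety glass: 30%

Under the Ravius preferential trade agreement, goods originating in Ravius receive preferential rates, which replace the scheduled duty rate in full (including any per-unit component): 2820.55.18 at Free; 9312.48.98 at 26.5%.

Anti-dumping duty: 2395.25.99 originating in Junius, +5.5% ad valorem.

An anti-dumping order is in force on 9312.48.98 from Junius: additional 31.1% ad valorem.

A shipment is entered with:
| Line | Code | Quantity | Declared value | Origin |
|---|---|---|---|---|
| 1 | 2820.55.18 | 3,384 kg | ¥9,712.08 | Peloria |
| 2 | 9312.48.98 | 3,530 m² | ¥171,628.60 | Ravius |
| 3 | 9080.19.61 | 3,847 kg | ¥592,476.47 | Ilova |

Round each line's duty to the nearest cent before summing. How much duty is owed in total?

Line 1 (2820.55.18, Peloria, 3,384 kg, ¥9,712.08):
Base rate for 2820.55.18 is ¥4.10/kg.
2820.55.18 has an FTA preferential rate, but origin Peloria is not Ravius; base rate stands.
Duty = 3,384 × ¥4.10 = ¥13,874.40.
Line 2 (9312.48.98, Ravius, 3,530 m², ¥171,628.60):
Base rate for 9312.48.98 is 30%.
Origin Ravius qualifies under the Belon–Ravius agreement and 9312.48.98 is covered: preferential rate 26.5% applies instead.
The additional-duty order on 9312.48.98 targets Junius, not Ravius; it does not apply.
Duty = ¥171,628.60 × 26.5% = ¥45,481.58.
Line 3 (9080.19.61, Ilova, 3,847 kg, ¥592,476.47):
Base rate for 9080.19.61 is 13.5%.
Duty = ¥592,476.47 × 13.5% = ¥79,984.32.
Total = ¥13,874.40 + ¥45,481.58 + ¥79,984.32 = ¥139,340.30.

¥139,340.30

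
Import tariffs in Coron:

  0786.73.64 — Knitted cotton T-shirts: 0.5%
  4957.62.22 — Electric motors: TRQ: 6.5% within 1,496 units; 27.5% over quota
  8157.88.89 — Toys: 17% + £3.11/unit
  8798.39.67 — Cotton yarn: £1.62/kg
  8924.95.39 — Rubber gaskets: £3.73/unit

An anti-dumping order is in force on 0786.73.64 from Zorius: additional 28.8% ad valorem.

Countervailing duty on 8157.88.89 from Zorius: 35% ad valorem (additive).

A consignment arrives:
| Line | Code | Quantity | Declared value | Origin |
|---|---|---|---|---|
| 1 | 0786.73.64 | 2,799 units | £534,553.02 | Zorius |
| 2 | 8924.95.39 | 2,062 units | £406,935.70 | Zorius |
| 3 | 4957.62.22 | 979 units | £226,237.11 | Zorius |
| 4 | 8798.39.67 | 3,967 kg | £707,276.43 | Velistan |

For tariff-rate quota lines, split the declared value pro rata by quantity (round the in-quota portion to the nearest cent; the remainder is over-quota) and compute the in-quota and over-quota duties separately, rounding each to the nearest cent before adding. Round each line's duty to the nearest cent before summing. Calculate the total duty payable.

£185,447.24

Line 1 (0786.73.64, Zorius, 2,799 units, £534,553.02):
Base rate for 0786.73.64 is 0.5%.
Additional duty on 0786.73.64 from Zorius: +28.8%. Applied ad valorem rate: 0.5% + 28.8% = 29.3%.
Duty = £534,553.02 × 29.3% = £156,624.03.
Line 2 (8924.95.39, Zorius, 2,062 units, £406,935.70):
Base rate for 8924.95.39 is £3.73/unit.
Duty = 2,062 × £3.73 = £7,691.26.
Line 3 (4957.62.22, Zorius, 979 units, £226,237.11):
Code 4957.62.22 is under a tariff-rate quota (threshold 1,496 units). Quantity 979 units is within the quota, so the in-quota rate 6.5% applies to the full value.
Duty = £226,237.11 × 6.5% = £14,705.41.
Line 4 (8798.39.67, Velistan, 3,967 kg, £707,276.43):
Base rate for 8798.39.67 is £1.62/kg.
Duty = 3,967 × £1.62 = £6,426.54.
Total = £156,624.03 + £7,691.26 + £14,705.41 + £6,426.54 = £185,447.24.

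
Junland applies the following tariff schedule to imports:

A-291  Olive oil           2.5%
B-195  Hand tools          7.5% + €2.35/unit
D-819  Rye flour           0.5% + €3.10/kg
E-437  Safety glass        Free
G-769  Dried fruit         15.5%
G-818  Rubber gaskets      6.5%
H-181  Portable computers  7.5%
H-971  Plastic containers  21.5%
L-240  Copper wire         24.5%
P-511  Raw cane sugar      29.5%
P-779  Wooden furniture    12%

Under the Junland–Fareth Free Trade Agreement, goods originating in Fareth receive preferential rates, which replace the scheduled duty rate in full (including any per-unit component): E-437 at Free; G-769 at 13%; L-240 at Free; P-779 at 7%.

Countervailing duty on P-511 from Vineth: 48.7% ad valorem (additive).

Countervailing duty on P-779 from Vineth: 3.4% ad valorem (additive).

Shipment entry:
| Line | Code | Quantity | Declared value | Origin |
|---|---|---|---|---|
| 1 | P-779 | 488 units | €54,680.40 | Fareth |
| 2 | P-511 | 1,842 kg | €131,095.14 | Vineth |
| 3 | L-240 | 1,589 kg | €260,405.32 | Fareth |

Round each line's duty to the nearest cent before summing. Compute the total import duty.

€106,344.03

Line 1 (P-779, Fareth, 488 units, €54,680.40):
Base rate for P-779 is 12%.
Origin Fareth qualifies under the Junland–Fareth agreement and P-779 is covered: preferential rate 7% applies instead.
The additional-duty order on P-779 targets Vineth, not Fareth; it does not apply.
Duty = €54,680.40 × 7% = €3,827.63.
Line 2 (P-511, Vineth, 1,842 kg, €131,095.14):
Base rate for P-511 is 29.5%.
Additional duty on P-511 from Vineth: +48.7%. Applied ad valorem rate: 29.5% + 48.7% = 78.2%.
Duty = €131,095.14 × 78.2% = €102,516.40.
Line 3 (L-240, Fareth, 1,589 kg, €260,405.32):
Base rate for L-240 is 24.5%.
Origin Fareth qualifies under the Junland–Fareth agreement and L-240 is covered: preferential rate Free applies instead.
Duty = €260,405.32 × 0% = €0.00.
Total = €3,827.63 + €102,516.40 + €0.00 = €106,344.03.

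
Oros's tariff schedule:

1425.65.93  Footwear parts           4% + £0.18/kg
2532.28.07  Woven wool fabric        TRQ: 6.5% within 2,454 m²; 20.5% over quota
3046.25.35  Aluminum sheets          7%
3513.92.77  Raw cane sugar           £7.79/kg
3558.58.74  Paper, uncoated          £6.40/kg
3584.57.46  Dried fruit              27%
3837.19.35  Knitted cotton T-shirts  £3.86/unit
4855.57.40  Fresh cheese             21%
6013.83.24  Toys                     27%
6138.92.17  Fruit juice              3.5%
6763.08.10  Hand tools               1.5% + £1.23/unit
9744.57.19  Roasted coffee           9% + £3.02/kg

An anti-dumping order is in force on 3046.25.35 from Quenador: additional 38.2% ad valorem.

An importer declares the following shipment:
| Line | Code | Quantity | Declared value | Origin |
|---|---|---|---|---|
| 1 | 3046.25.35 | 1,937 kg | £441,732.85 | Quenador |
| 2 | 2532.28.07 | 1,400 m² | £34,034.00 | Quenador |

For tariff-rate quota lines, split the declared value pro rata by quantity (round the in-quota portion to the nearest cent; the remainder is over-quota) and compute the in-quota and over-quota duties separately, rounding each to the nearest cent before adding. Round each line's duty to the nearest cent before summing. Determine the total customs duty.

Line 1 (3046.25.35, Quenador, 1,937 kg, £441,732.85):
Base rate for 3046.25.35 is 7%.
Additional duty on 3046.25.35 from Quenador: +38.2%. Applied ad valorem rate: 7% + 38.2% = 45.2%.
Duty = £441,732.85 × 45.2% = £199,663.25.
Line 2 (2532.28.07, Quenador, 1,400 m², £34,034.00):
Code 2532.28.07 is under a tariff-rate quota (threshold 2,454 m²). Quantity 1,400 m² is within the quota, so the in-quota rate 6.5% applies to the full value.
Duty = £34,034.00 × 6.5% = £2,212.21.
Total = £199,663.25 + £2,212.21 = £201,875.46.

£201,875.46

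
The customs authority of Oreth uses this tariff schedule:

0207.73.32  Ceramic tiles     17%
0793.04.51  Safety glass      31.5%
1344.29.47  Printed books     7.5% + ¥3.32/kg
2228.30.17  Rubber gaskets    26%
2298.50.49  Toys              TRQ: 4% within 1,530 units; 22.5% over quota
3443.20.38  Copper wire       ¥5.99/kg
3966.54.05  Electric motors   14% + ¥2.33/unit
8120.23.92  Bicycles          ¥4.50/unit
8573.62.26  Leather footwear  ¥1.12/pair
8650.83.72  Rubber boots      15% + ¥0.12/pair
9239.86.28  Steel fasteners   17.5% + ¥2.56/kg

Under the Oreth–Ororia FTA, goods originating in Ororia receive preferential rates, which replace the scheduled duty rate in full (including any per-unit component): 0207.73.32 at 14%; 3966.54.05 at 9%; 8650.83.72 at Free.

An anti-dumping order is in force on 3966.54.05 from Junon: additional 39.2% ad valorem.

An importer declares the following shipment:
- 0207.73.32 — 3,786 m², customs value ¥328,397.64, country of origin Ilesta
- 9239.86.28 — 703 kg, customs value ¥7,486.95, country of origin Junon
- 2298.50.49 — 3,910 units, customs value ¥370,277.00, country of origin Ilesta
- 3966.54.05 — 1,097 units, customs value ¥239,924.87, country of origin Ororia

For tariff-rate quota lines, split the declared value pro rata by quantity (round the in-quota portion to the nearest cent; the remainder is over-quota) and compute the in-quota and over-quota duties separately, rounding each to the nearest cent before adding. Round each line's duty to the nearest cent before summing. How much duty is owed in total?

¥137,038.23

Line 1 (0207.73.32, Ilesta, 3,786 m², ¥328,397.64):
Base rate for 0207.73.32 is 17%.
0207.73.32 has an FTA preferential rate, but origin Ilesta is not Ororia; base rate stands.
Duty = ¥328,397.64 × 17% = ¥55,827.60.
Line 2 (9239.86.28, Junon, 703 kg, ¥7,486.95):
Base rate for 9239.86.28 is 17.5% + ¥2.56/kg.
Duty = ¥7,486.95 × 17.5% + 703 × ¥2.56 = ¥3,109.90.
Line 3 (2298.50.49, Ilesta, 3,910 units, ¥370,277.00):
Code 2298.50.49 is under a tariff-rate quota (threshold 1,530 units). In-quota: 1,530 units at 4%; over-quota: 2,380 units at 22.5%.
Pro-rata value split: in-quota = ¥370,277.00 × 1,530/3,910 = ¥144,891.00; over-quota = ¥370,277.00 − ¥144,891.00 = ¥225,386.00.
In-quota duty = ¥144,891.00 × 4% = ¥5,795.64. Over-quota duty = ¥225,386.00 × 22.5% = ¥50,711.85.
Line duty = ¥5,795.64 + ¥50,711.85 = ¥56,507.49.
Line 4 (3966.54.05, Ororia, 1,097 units, ¥239,924.87):
Base rate for 3966.54.05 is 14% + ¥2.33/unit.
Origin Ororia qualifies under the Oreth–Ororia agreement and 3966.54.05 is covered: preferential rate 9% applies instead.
The additional-duty order on 3966.54.05 targets Junon, not Ororia; it does not apply.
Duty = ¥239,924.87 × 9% = ¥21,593.24.
Total = ¥55,827.60 + ¥3,109.90 + ¥56,507.49 + ¥21,593.24 = ¥137,038.23.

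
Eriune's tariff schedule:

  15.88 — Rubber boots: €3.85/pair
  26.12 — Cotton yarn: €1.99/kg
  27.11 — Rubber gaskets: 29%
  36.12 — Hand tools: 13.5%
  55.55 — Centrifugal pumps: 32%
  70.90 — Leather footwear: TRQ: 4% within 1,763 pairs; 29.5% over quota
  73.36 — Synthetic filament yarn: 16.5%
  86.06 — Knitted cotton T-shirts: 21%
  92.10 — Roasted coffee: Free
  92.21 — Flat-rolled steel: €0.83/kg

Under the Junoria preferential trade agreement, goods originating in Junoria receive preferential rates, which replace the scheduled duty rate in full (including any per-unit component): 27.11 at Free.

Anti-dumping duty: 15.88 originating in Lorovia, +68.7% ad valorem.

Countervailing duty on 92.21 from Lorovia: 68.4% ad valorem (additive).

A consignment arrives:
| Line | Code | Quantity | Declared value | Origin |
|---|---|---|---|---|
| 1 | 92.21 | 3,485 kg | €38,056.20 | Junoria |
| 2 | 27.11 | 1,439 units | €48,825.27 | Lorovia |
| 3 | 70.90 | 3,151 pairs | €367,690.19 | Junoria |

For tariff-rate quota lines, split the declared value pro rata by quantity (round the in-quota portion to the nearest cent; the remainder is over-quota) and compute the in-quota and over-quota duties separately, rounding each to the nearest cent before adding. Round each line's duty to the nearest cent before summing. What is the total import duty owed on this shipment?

Line 1 (92.21, Junoria, 3,485 kg, €38,056.20):
Base rate for 92.21 is €0.83/kg.
Origin Junoria is the FTA partner but 92.21 is not on the preference list; base rate stands.
The additional-duty order on 92.21 targets Lorovia, not Junoria; it does not apply.
Duty = 3,485 × €0.83 = €2,892.55.
Line 2 (27.11, Lorovia, 1,439 units, €48,825.27):
Base rate for 27.11 is 29%.
27.11 has an FTA preferential rate, but origin Lorovia is not Junoria; base rate stands.
Duty = €48,825.27 × 29% = €14,159.33.
Line 3 (70.90, Junoria, 3,151 pairs, €367,690.19):
Code 70.90 is under a tariff-rate quota (threshold 1,763 pairs). In-quota: 1,763 pairs at 4%; over-quota: 1,388 pairs at 29.5%.
Pro-rata value split: in-quota = €367,690.19 × 1,763/3,151 = €205,724.47; over-quota = €367,690.19 − €205,724.47 = €161,965.72.
In-quota duty = €205,724.47 × 4% = €8,228.98. Over-quota duty = €161,965.72 × 29.5% = €47,779.89.
Line duty = €8,228.98 + €47,779.89 = €56,008.87.
Total = €2,892.55 + €14,159.33 + €56,008.87 = €73,060.75.

€73,060.75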